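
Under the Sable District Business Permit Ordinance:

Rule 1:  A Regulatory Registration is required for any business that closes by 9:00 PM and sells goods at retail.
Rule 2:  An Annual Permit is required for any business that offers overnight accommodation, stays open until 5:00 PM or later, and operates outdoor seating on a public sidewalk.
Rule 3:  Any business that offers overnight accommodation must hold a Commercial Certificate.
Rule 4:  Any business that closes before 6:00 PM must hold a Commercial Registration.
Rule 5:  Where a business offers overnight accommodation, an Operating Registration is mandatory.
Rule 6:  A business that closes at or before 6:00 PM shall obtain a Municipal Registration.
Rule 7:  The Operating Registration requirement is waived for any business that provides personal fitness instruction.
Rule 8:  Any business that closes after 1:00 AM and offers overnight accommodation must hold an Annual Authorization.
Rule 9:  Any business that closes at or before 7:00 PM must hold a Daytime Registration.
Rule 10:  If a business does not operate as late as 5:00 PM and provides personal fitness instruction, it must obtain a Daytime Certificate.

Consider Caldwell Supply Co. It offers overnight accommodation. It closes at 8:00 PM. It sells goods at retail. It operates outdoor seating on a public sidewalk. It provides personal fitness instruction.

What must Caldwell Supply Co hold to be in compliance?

Annual Permit, Commercial Certificate, Regulatory Registration

Rule 1: closes 8:00 PM, at/before 9:00 PM; sells goods at retail → Regulatory Registration required.
Rule 2: offers overnight accommodation; closes 8:00 PM, after 5:00 PM; operates outdoor seating on a public sidewalk → Annual Permit required.
Rule 3: offers overnight accommodation → Commercial Certificate required.
Rule 4: closes 8:00 PM, after 6:00 PM → Commercial Registration not required.
Rule 5: offers overnight accommodation → Operating Registration required.
Rule 6: closes 8:00 PM, after 6:00 PM → Municipal Registration not required.
Rule 7: provides personal fitness instruction → exempt from Operating Registration.
Rule 8: closes 8:00 PM, at/before 1:00 AM; offers overnight accommodation → Annual Authorization not required.
Rule 9: closes 8:00 PM, after 7:00 PM → Daytime Registration not required.
Rule 10: closes 8:00 PM, after 5:00 PM; provides personal fitness instruction → Daytime Certificate not required.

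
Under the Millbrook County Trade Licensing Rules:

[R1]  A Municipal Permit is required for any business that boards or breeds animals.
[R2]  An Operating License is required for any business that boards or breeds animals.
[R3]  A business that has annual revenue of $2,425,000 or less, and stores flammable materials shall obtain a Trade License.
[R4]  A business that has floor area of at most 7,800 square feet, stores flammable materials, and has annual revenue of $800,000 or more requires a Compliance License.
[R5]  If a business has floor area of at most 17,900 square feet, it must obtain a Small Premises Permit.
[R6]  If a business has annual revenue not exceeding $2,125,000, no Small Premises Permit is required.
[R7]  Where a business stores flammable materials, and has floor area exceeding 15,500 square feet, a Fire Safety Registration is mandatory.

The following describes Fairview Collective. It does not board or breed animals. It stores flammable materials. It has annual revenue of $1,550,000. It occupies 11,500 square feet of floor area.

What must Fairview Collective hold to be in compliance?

Trade License

[R1] does not board or breed animals → Municipal Permit not required.
[R2] does not board or breed animals → Operating License not required.
[R3] revenue $1,550,000 ≤ $2,425,000; stores flammable materials → Trade License required.
[R4] floor area 11,500 square feet > 7,800 square feet; stores flammable materials; revenue $1,550,000 ≥ $800,000 → Compliance License not required.
[R5] floor area 11,500 square feet ≤ 17,900 square feet → Small Premises Permit required.
[R6] revenue $1,550,000 ≤ $2,125,000 → exempt from Small Premises Permit.
[R7] stores flammable materials; floor area 11,500 square feet ≤ 15,500 square feet → Fire Safety Registration not required.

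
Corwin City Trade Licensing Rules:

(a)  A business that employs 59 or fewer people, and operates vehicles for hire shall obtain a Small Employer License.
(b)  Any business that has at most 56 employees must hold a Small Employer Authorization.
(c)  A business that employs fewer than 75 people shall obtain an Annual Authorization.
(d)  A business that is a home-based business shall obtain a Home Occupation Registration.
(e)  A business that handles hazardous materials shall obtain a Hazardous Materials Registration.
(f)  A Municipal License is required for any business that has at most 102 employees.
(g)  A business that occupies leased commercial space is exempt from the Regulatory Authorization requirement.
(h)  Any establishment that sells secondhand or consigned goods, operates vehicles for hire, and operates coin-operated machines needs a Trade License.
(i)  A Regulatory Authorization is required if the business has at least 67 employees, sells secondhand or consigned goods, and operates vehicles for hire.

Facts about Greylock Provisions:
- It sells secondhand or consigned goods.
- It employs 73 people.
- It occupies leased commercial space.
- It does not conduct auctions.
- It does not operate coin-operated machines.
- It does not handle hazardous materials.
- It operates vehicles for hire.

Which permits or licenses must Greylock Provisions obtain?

Annual Authorization, Municipal License

(a) employees 73 > 59; operates vehicles for hire → Small Employer License not required.
(b) employees 73 > 56 → Small Employer Authorization not required.
(c) employees 73 < 75 → Annual Authorization required.
(d) occupies leased commercial space (not: is a home-based business) → Home Occupation Registration not required.
(e) does not handle hazardous materials → Hazardous Materials Registration not required.
(f) employees 73 ≤ 102 → Municipal License required.
(g) occupies leased commercial space → exempt from Regulatory Authorization.
(h) sells secondhand or consigned goods; operates vehicles for hire; does not operate coin-operated machines → Trade License not required.
(i) employees 73 ≥ 67; sells secondhand or consigned goods; operates vehicles for hire → Regulatory Authorization required.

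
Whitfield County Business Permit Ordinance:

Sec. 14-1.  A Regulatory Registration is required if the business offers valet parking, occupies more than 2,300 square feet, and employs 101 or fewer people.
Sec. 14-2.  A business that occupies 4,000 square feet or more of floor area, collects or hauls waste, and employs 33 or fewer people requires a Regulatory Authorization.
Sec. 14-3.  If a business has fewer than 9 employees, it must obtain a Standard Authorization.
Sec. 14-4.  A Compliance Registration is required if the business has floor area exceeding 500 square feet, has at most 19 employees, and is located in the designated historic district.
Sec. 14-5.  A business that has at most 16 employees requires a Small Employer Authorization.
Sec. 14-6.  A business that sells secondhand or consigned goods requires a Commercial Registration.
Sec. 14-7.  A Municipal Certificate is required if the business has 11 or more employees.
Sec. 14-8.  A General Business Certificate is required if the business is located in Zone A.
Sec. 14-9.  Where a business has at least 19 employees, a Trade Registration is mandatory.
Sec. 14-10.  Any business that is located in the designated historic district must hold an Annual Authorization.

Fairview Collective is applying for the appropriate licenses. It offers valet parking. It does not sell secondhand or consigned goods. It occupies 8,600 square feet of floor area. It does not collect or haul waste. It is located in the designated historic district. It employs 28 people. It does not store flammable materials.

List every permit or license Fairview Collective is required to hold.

Annual Authorization, Municipal Certificate, Regulatory Registration, Trade Registration

Sec. 14-1. offers valet parking; floor area 8,600 square feet > 2,300 square feet; employees 28 ≤ 101 → Regulatory Registration required.
Sec. 14-2. floor area 8,600 square feet ≥ 4,000 square feet; does not collect or haul waste; employees 28 ≤ 33 → Regulatory Authorization not required.
Sec. 14-3. employees 28 ≥ 9 → Standard Authorization not required.
Sec. 14-4. floor area 8,600 square feet > 500 square feet; employees 28 > 19; is located in the designated historic district → Compliance Registration not required.
Sec. 14-5. employees 28 > 16 → Small Employer Authorization not required.
Sec. 14-6. does not sell secondhand or consigned goods → Commercial Registration not required.
Sec. 14-7. employees 28 ≥ 11 → Municipal Certificate required.
Sec. 14-8. is located in the designated historic district (not: is located in Zone A) → General Business Certificate not required.
Sec. 14-9. employees 28 ≥ 19 → Trade Registration required.
Sec. 14-10. is located in the designated historic district → Annual Authorization required.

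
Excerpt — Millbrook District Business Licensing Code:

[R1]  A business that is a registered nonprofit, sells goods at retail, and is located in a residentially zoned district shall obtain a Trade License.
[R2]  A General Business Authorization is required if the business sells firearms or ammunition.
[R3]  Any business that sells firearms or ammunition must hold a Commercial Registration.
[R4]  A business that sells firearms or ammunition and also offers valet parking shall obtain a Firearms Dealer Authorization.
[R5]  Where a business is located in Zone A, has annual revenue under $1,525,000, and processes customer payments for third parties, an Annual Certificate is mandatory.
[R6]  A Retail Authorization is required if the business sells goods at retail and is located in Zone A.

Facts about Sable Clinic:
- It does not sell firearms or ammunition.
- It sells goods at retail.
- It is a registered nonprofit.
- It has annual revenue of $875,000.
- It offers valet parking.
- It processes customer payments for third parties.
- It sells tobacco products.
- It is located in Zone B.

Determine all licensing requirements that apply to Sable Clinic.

[R1] is a registered nonprofit; sells goods at retail; is located in Zone B (not: is located in a residentially zoned district) → Trade License not required.
[R2] does not sell firearms or ammunition → General Business Authorization not required.
[R3] does not sell firearms or ammunition → Commercial Registration not required.
[R4] does not sell firearms or ammunition; offers valet parking → Firearms Dealer Authorization not required.
[R5] is located in Zone B (not: is located in Zone A); revenue $875,000 < $1,525,000; processes customer payments for third parties → Annual Certificate not required.
[R6] sells goods at retail; is located in Zone B (not: is located in Zone A) → Retail Authorization not required.

None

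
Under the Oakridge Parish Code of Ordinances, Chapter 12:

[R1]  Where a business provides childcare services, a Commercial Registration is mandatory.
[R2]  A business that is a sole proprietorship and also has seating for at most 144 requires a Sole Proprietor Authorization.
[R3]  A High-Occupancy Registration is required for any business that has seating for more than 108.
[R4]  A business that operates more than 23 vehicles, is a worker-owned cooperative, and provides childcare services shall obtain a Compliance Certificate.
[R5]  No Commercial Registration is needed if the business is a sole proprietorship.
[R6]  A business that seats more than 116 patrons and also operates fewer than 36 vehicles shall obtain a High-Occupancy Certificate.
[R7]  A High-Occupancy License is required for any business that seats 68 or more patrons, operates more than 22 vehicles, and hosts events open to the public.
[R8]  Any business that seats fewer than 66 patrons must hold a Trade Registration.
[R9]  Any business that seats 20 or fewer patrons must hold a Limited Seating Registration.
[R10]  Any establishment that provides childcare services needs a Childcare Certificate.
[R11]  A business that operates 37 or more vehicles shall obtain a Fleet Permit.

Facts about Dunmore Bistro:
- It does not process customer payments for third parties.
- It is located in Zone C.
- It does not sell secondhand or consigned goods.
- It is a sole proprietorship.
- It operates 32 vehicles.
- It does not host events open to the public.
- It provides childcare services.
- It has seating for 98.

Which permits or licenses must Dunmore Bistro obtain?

Childcare Certificate, Sole Proprietor Authorization

[R1] provides childcare services → Commercial Registration required.
[R2] is a sole proprietorship; seating 98 ≤ 144 → Sole Proprietor Authorization required.
[R3] seating 98 ≤ 108 → High-Occupancy Registration not required.
[R4] vehicles 32 > 23; is a sole proprietorship (not: is a worker-owned cooperative); provides childcare services → Compliance Certificate not required.
[R5] is a sole proprietorship → exempt from Commercial Registration.
[R6] seating 98 ≤ 116; vehicles 32 < 36 → High-Occupancy Certificate not required.
[R7] seating 98 ≥ 68; vehicles 32 > 22; does not host events open to the public → High-Occupancy License not required.
[R8] seating 98 ≥ 66 → Trade Registration not required.
[R9] seating 98 > 20 → Limited Seating Registration not required.
[R10] provides childcare services → Childcare Certificate required.
[R11] vehicles 32 < 37 → Fleet Permit not required.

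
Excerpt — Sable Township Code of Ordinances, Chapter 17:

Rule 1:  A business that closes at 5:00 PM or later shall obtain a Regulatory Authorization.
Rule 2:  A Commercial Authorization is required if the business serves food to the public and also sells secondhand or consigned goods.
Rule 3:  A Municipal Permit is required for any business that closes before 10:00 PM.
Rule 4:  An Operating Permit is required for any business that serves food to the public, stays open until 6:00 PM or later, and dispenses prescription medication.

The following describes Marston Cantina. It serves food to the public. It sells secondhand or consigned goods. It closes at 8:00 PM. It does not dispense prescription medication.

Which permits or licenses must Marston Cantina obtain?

Rule 1: closes 8:00 PM, after 5:00 PM → Regulatory Authorization required.
Rule 2: serves food to the public; sells secondhand or consigned goods → Commercial Authorization required.
Rule 3: closes 8:00 PM, at/before 10:00 PM → Municipal Permit required.
Rule 4: serves food to the public; closes 8:00 PM, after 6:00 PM; does not dispense prescription medication → Operating Permit not required.

Commercial Authorization, Municipal Permit, Regulatory Authorization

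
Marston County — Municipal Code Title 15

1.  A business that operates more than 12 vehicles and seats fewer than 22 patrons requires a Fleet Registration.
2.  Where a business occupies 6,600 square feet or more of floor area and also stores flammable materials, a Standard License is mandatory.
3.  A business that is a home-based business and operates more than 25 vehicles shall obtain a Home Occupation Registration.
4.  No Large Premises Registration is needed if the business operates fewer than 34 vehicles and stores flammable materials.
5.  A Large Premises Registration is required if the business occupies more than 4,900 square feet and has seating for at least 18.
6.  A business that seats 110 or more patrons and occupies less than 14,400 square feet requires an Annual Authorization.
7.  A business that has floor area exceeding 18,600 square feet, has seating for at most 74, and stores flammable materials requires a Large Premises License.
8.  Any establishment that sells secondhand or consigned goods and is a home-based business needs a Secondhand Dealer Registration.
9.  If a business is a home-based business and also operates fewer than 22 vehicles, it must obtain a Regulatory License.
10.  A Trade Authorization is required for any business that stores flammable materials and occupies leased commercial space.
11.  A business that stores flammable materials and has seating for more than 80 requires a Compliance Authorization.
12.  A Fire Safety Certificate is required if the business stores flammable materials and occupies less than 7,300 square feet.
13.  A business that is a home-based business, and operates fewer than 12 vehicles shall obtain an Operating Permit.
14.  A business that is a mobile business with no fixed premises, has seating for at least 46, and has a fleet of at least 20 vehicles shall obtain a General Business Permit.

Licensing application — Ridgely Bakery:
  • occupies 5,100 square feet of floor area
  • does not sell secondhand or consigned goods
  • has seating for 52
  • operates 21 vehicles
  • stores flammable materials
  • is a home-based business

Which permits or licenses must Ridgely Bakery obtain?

1. vehicles 21 > 12; seating 52 ≥ 22 → Fleet Registration not required.
2. floor area 5,100 square feet < 6,600 square feet; stores flammable materials → Standard License not required.
3. is a home-based business; vehicles 21 ≤ 25 → Home Occupation Registration not required.
4. vehicles 21 < 34; stores flammable materials → exempt from Large Premises Registration.
5. floor area 5,100 square feet > 4,900 square feet; seating 52 ≥ 18 → Large Premises Registration required.
6. seating 52 < 110; floor area 5,100 square feet < 14,400 square feet → Annual Authorization not required.
7. floor area 5,100 square feet ≤ 18,600 square feet; seating 52 ≤ 74; stores flammable materials → Large Premises License not required.
8. does not sell secondhand or consigned goods; is a home-based business → Secondhand Dealer Registration not required.
9. is a home-based business; vehicles 21 < 22 → Regulatory License required.
10. stores flammable materials; is a home-based business (not: occupies leased commercial space) → Trade Authorization not required.
11. stores flammable materials; seating 52 ≤ 80 → Compliance Authorization not required.
12. stores flammable materials; floor area 5,100 square feet < 7,300 square feet → Fire Safety Certificate required.
13. is a home-based business; vehicles 21 ≥ 12 → Operating Permit not required.
14. is a home-based business (not: is a mobile business with no fixed premises); seating 52 ≥ 46; vehicles 21 ≥ 20 → General Business Permit not required.

Fire Safety Certificate, Regulatory License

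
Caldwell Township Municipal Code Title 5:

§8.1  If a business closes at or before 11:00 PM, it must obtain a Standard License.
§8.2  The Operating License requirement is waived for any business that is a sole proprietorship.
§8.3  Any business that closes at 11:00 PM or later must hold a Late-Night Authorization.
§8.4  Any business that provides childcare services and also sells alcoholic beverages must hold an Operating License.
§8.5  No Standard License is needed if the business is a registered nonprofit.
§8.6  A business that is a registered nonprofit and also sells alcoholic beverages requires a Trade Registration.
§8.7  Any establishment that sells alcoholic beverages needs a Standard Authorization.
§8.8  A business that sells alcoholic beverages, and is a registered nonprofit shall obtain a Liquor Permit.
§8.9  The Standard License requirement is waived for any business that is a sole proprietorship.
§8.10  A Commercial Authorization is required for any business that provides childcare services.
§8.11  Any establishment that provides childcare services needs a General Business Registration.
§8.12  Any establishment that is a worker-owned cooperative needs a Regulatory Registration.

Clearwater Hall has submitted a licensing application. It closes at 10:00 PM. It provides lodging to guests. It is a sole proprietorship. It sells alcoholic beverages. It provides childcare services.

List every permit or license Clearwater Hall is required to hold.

Commercial Authorization, General Business Registration, Standard Authorization

§8.1 closes 10:00 PM, at/before 11:00 PM → Standard License required.
§8.2 is a sole proprietorship → exempt from Operating License.
§8.3 closes 10:00 PM, at/before 11:00 PM → Late-Night Authorization not required.
§8.4 provides childcare services; sells alcoholic beverages → Operating License required.
§8.5 is a sole proprietorship (not: is a registered nonprofit) → Standard License exemption does not apply.
§8.6 is a sole proprietorship (not: is a registered nonprofit); sells alcoholic beverages → Trade Registration not required.
§8.7 sells alcoholic beverages → Standard Authorization required.
§8.8 sells alcoholic beverages; is a sole proprietorship (not: is a registered nonprofit) → Liquor Permit not required.
§8.9 is a sole proprietorship → exempt from Standard License.
§8.10 provides childcare services → Commercial Authorization required.
§8.11 provides childcare services → General Business Registration required.
§8.12 is a sole proprietorship (not: is a worker-owned cooperative) → Regulatory Registration not required.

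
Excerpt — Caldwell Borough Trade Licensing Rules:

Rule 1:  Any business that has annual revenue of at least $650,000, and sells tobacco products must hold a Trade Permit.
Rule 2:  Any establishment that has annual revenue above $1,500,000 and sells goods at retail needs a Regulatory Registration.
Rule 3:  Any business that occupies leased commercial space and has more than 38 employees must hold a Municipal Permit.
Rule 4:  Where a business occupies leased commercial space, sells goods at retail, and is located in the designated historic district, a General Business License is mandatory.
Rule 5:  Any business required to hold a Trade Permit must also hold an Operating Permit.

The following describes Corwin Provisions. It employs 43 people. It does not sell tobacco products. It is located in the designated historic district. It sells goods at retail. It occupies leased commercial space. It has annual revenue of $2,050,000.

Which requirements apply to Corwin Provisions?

General Business License, Municipal Permit, Regulatory Registration

Rule 1: revenue $2,050,000 ≥ $650,000; does not sell tobacco products → Trade Permit not required.
Rule 2: revenue $2,050,000 > $1,500,000; sells goods at retail → Regulatory Registration required.
Rule 3: occupies leased commercial space; employees 43 > 38 → Municipal Permit required.
Rule 4: occupies leased commercial space; sells goods at retail; is located in the designated historic district → General Business License required.
Rule 5: Trade Permit is not required → no effect.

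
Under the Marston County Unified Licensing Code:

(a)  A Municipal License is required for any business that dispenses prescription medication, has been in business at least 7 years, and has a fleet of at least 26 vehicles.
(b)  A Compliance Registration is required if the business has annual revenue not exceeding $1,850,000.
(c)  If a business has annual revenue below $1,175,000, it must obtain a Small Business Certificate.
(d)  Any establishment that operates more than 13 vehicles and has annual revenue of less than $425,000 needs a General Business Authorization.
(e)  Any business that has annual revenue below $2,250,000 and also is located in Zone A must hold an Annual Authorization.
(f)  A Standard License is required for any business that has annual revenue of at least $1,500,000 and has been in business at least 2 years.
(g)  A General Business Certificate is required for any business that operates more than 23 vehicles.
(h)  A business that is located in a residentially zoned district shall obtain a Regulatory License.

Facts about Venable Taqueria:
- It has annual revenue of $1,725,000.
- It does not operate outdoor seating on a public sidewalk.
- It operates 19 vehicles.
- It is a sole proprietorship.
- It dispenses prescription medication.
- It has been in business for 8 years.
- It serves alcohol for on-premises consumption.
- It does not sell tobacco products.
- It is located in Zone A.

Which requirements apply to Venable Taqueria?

(a) dispenses prescription medication; years in business 8 ≥ 7; vehicles 19 < 26 → Municipal License not required.
(b) revenue $1,725,000 ≤ $1,850,000 → Compliance Registration required.
(c) revenue $1,725,000 ≥ $1,175,000 → Small Business Certificate not required.
(d) vehicles 19 > 13; revenue $1,725,000 ≥ $425,000 → General Business Authorization not required.
(e) revenue $1,725,000 < $2,250,000; is located in Zone A → Annual Authorization required.
(f) revenue $1,725,000 ≥ $1,500,000; years in business 8 ≥ 2 → Standard License required.
(g) vehicles 19 ≤ 23 → General Business Certificate not required.
(h) is located in Zone A (not: is located in a residentially zoned district) → Regulatory License not required.

Annual Authorization, Compliance Registration, Standard License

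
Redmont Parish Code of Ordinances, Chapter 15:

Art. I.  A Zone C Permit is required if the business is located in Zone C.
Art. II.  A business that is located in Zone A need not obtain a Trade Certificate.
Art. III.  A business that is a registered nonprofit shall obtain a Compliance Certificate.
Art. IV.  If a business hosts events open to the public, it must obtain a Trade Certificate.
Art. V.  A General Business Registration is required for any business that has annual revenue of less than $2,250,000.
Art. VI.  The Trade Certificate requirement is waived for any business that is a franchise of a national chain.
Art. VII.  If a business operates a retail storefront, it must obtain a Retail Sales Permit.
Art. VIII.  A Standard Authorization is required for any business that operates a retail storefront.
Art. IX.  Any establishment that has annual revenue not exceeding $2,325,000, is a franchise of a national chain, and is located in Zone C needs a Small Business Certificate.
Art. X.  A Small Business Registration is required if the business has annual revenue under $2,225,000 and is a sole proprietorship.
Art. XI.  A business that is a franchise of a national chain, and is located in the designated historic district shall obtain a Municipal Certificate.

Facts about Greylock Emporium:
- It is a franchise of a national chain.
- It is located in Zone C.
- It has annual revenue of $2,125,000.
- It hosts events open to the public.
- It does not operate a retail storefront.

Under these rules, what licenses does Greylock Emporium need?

Art. I. is located in Zone C → Zone C Permit required.
Art. II. is located in Zone C (not: is located in Zone A) → Trade Certificate exemption does not apply.
Art. III. is a franchise of a national chain (not: is a registered nonprofit) → Compliance Certificate not required.
Art. IV. hosts events open to the public → Trade Certificate required.
Art. V. revenue $2,125,000 < $2,250,000 → General Business Registration required.
Art. VI. is a franchise of a national chain → exempt from Trade Certificate.
Art. VII. does not operate a retail storefront → Retail Sales Permit not required.
Art. VIII. does not operate a retail storefront → Standard Authorization not required.
Art. IX. revenue $2,125,000 ≤ $2,325,000; is a franchise of a national chain; is located in Zone C → Small Business Certificate required.
Art. X. revenue $2,125,000 < $2,225,000; is a franchise of a national chain (not: is a sole proprietorship) → Small Business Registration not required.
Art. XI. is a franchise of a national chain; is located in Zone C (not: is located in the designated historic district) → Municipal Certificate not required.

General Business Registration, Small Business Certificate, Zone C Permit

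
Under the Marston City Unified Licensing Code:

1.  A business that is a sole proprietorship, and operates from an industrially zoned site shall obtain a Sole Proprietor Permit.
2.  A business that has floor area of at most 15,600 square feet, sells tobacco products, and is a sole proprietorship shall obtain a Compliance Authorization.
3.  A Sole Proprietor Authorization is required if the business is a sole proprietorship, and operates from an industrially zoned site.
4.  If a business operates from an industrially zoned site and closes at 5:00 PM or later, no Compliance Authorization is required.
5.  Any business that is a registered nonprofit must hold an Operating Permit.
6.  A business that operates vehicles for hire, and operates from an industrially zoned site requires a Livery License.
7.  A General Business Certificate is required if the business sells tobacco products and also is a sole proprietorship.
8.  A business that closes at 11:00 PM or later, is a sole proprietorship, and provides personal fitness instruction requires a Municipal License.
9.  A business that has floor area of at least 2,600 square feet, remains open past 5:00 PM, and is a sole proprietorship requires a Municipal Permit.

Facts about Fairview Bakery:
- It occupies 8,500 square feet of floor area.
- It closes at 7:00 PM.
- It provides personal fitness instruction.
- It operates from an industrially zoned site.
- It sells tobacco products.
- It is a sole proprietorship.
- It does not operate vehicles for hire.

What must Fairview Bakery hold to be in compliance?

1. is a sole proprietorship; operates from an industrially zoned site → Sole Proprietor Permit required.
2. floor area 8,500 square feet ≤ 15,600 square feet; sells tobacco products; is a sole proprietorship → Compliance Authorization required.
3. is a sole proprietorship; operates from an industrially zoned site → Sole Proprietor Authorization required.
4. operates from an industrially zoned site; closes 7:00 PM, after 5:00 PM → exempt from Compliance Authorization.
5. is a sole proprietorship (not: is a registered nonprofit) → Operating Permit not required.
6. does not operate vehicles for hire; operates from an industrially zoned site → Livery License not required.
7. sells tobacco products; is a sole proprietorship → General Business Certificate required.
8. closes 7:00 PM, at/before 11:00 PM; is a sole proprietorship; provides personal fitness instruction → Municipal License not required.
9. floor area 8,500 square feet ≥ 2,600 square feet; closes 7:00 PM, after 5:00 PM; is a sole proprietorship → Municipal Permit required.

General Business Certificate, Municipal Permit, Sole Proprietor Authorization, Sole Proprietor Permit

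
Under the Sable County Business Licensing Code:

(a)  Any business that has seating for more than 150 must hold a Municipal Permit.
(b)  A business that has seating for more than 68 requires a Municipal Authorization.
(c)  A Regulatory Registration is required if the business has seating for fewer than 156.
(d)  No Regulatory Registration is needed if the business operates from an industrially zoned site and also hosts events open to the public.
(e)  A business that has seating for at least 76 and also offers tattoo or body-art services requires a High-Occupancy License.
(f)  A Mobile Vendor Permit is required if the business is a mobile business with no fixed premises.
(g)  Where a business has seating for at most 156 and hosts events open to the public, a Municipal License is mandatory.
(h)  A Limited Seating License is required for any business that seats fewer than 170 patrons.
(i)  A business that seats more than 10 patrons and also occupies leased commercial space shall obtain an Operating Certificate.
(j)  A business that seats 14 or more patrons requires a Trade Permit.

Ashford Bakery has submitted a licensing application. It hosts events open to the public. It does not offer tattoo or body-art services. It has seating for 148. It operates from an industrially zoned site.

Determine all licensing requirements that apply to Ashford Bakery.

(a) seating 148 ≤ 150 → Municipal Permit not required.
(b) seating 148 > 68 → Municipal Authorization required.
(c) seating 148 < 156 → Regulatory Registration required.
(d) operates from an industrially zoned site; hosts events open to the public → exempt from Regulatory Registration.
(e) seating 148 ≥ 76; does not offer tattoo or body-art services → High-Occupancy License not required.
(f) operates from an industrially zoned site (not: is a mobile business with no fixed premises) → Mobile Vendor Permit not required.
(g) seating 148 ≤ 156; hosts events open to the public → Municipal License required.
(h) seating 148 < 170 → Limited Seating License required.
(i) seating 148 > 10; operates from an industrially zoned site (not: occupies leased commercial space) → Operating Certificate not required.
(j) seating 148 ≥ 14 → Trade Permit required.

Limited Seating License, Municipal Authorization, Municipal License, Trade Permit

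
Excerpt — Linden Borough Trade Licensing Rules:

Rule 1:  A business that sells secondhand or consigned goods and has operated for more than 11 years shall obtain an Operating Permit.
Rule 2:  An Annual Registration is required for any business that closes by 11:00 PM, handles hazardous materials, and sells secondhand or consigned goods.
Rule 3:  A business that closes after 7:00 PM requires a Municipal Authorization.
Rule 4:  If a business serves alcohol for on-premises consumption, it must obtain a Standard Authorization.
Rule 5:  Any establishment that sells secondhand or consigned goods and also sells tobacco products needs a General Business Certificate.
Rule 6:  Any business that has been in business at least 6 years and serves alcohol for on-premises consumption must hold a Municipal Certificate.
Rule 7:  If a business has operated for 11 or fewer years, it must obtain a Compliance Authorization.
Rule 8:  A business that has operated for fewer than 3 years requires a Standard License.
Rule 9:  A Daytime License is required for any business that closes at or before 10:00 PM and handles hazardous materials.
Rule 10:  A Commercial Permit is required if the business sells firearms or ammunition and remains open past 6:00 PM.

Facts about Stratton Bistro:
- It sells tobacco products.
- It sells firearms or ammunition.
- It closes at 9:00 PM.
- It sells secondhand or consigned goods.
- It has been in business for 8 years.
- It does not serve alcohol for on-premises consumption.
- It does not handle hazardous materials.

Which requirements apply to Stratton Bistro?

Rule 1: sells secondhand or consigned goods; years in business 8 ≤ 11 → Operating Permit not required.
Rule 2: closes 9:00 PM, at/before 11:00 PM; does not handle hazardous materials; sells secondhand or consigned goods → Annual Registration not required.
Rule 3: closes 9:00 PM, after 7:00 PM → Municipal Authorization required.
Rule 4: does not serve alcohol for on-premises consumption → Standard Authorization not required.
Rule 5: sells secondhand or consigned goods; sells tobacco products → General Business Certificate required.
Rule 6: years in business 8 ≥ 6; does not serve alcohol for on-premises consumption → Municipal Certificate not required.
Rule 7: years in business 8 ≤ 11 → Compliance Authorization required.
Rule 8: years in business 8 ≥ 3 → Standard License not required.
Rule 9: closes 9:00 PM, at/before 10:00 PM; does not handle hazardous materials → Daytime License not required.
Rule 10: sells firearms or ammunition; closes 9:00 PM, after 6:00 PM → Commercial Permit required.

Commercial Permit, Compliance Authorization, General Business Certificate, Municipal Authorization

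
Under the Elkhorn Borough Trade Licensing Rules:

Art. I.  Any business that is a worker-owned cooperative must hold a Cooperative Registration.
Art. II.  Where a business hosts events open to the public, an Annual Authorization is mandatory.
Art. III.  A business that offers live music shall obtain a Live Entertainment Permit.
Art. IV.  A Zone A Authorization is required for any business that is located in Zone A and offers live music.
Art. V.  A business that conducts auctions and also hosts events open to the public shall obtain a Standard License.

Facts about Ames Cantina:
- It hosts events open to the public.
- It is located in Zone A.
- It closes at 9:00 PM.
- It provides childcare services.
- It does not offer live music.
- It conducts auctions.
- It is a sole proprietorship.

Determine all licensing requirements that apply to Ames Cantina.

Annual Authorization, Standard License

Art. I. is a sole proprietorship (not: is a worker-owned cooperative) → Cooperative Registration not required.
Art. II. hosts events open to the public → Annual Authorization required.
Art. III. does not offer live music → Live Entertainment Permit not required.
Art. IV. is located in Zone A; does not offer live music → Zone A Authorization not required.
Art. V. conducts auctions; hosts events open to the public → Standard License required.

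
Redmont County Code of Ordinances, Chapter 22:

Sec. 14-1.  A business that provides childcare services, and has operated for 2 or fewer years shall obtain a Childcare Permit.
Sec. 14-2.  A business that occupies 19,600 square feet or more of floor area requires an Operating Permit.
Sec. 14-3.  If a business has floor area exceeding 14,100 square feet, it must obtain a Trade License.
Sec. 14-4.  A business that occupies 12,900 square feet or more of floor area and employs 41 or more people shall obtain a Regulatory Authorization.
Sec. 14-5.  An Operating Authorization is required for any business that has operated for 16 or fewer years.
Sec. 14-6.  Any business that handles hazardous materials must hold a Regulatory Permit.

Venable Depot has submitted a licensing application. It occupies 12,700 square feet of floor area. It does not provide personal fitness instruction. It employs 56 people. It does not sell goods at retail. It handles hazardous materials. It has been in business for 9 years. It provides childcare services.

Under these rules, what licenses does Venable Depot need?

Operating Authorization, Regulatory Permit

Sec. 14-1. provides childcare services; years in business 9 > 2 → Childcare Permit not required.
Sec. 14-2. floor area 12,700 square feet < 19,600 square feet → Operating Permit not required.
Sec. 14-3. floor area 12,700 square feet ≤ 14,100 square feet → Trade License not required.
Sec. 14-4. floor area 12,700 square feet < 12,900 square feet; employees 56 ≥ 41 → Regulatory Authorization not required.
Sec. 14-5. years in business 9 ≤ 16 → Operating Authorization required.
Sec. 14-6. handles hazardous materials → Regulatory Permit required.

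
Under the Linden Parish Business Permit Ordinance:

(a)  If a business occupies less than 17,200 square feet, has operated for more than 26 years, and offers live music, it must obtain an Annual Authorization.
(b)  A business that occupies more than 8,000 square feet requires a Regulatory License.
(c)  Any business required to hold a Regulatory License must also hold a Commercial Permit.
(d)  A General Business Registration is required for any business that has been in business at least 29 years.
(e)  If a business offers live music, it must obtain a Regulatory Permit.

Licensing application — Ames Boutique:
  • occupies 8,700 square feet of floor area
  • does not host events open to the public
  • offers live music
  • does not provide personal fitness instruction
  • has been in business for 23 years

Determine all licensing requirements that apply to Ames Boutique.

(a) floor area 8,700 square feet < 17,200 square feet; years in business 23 ≤ 26; offers live music → Annual Authorization not required.
(b) floor area 8,700 square feet > 8,000 square feet → Regulatory License required.
(c) Regulatory License is required → Commercial Permit also required.
(d) years in business 23 < 29 → General Business Registration not required.
(e) offers live music → Regulatory Permit required.

Commercial Permit, Regulatory License, Regulatory Permit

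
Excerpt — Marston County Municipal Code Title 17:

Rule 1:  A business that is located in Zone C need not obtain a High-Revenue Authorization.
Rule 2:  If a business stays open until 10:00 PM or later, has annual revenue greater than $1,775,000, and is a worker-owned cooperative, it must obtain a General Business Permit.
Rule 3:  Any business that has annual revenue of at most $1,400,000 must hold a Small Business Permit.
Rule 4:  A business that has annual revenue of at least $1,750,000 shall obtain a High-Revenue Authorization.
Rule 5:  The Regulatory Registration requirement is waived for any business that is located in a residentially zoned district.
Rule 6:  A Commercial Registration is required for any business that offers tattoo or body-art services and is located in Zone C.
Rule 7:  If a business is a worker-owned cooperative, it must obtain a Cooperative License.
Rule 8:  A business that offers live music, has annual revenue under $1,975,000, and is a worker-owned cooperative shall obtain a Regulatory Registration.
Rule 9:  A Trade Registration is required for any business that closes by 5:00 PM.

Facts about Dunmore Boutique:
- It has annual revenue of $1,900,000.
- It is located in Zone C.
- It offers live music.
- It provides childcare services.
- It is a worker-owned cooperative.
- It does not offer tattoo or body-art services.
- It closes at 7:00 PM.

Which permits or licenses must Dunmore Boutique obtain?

Rule 1: is located in Zone C → exempt from High-Revenue Authorization.
Rule 2: closes 7:00 PM, at/before 10:00 PM; revenue $1,900,000 > $1,775,000; is a worker-owned cooperative → General Business Permit not required.
Rule 3: revenue $1,900,000 > $1,400,000 → Small Business Permit not required.
Rule 4: revenue $1,900,000 ≥ $1,750,000 → High-Revenue Authorization required.
Rule 5: is located in Zone C (not: is located in a residentially zoned district) → Regulatory Registration exemption does not apply.
Rule 6: does not offer tattoo or body-art services; is located in Zone C → Commercial Registration not required.
Rule 7: is a worker-owned cooperative → Cooperative License required.
Rule 8: offers live music; revenue $1,900,000 < $1,975,000; is a worker-owned cooperative → Regulatory Registration required.
Rule 9: closes 7:00 PM, after 5:00 PM → Trade Registration not required.

Cooperative License, Regulatory Registration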